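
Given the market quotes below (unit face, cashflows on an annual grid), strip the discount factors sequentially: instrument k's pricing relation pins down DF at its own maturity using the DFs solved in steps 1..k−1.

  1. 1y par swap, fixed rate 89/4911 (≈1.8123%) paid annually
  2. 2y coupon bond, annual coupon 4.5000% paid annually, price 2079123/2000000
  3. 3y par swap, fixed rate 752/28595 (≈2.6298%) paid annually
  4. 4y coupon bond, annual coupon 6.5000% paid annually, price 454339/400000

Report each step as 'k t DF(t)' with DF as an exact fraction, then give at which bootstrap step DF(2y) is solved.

step 1 [1y] swap r/1=89/4911: DF=(1 − 89/4911·(0))/(1+89/4911) = 4911/5000 ≈ 0.982200
step 2 [2y] bond c/1=9/200: DF=(2079123/2000000 − 9/200·(0.982200))/(1+9/200) = 381/400 ≈ 0.952500
step 3 [3y] swap r/1=752/28595: DF=(1 − 752/28595·(0.982200+0.952500))/(1+752/28595) = 578/625 ≈ 0.924800
step 4 [4y] bond c/1=13/200: DF=(454339/400000 − 13/200·(0.982200+0.952500+0.924800))/(1+13/200) = 223/250 ≈ 0.892000

1 1 4911/5000
2 2 381/400
3 3 578/625
4 4 223/250
DF(2y) is solved at step 2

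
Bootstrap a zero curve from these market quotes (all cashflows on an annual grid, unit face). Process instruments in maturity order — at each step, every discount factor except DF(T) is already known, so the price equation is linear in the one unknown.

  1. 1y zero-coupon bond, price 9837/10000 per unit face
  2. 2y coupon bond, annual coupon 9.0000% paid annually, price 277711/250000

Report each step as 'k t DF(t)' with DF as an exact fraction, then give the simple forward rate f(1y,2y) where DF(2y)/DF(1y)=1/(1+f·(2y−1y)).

1 1 9837/10000
2 2 9379/10000
f(1y,2y) = ((9837/10000)/(9379/10000) − 1)/(1) = 458/9379 ≈ 4.8832%

step 1 [1y] zero: DF = P = 9837/10000 ≈ 0.983700
step 2 [2y] bond c/1=9/100: DF=(277711/250000 − 9/100·(0.983700))/(1+9/100) = 9379/10000 ≈ 0.937900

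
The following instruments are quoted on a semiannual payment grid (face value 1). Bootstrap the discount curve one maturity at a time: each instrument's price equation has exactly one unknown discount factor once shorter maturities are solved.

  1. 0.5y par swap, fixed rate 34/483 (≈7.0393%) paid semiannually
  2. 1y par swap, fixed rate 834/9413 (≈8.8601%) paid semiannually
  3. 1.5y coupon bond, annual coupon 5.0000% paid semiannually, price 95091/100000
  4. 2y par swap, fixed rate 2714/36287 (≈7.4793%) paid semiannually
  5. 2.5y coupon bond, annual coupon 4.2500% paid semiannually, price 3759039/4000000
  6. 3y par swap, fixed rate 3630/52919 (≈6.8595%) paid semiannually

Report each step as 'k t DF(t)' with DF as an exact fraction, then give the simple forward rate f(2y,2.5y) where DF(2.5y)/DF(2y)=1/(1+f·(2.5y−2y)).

step 1 [0.5y] swap r/2=17/483: DF=(1 − 17/483·(0))/(1+17/483) = 483/500 ≈ 0.966000
step 2 [1y] swap r/2=417/9413: DF=(1 − 417/9413·(0.966000))/(1+417/9413) = 4583/5000 ≈ 0.916600
step 3 [1.5y] bond c/2=1/40: DF=(95091/100000 − 1/40·(0.966000+0.916600))/(1+1/40) = 4409/5000 ≈ 0.881800
step 4 [2y] swap r/2=1357/36287: DF=(1 − 1357/36287·(0.966000+0.916600+0.881800))/(1+1357/36287) = 8643/10000 ≈ 0.864300
step 5 [2.5y] bond c/2=17/800: DF=(3759039/4000000 − 17/800·(0.966000+0.916600+0.881800+0.864300))/(1+17/800) = 8447/10000 ≈ 0.844700
step 6 [3y] swap r/2=1815/52919: DF=(1 − 1815/52919·(0.966000+0.916600+0.881800+0.864300+0.844700))/(1+1815/52919) = 1637/2000 ≈ 0.818500

1 1/2 483/500
2 1 4583/5000
3 3/2 4409/5000
4 2 8643/10000
5 5/2 8447/10000
6 3 1637/2000
f(2y,2.5y) = ((8643/10000)/(8447/10000) − 1)/(1/2) = 392/8447 ≈ 4.6407%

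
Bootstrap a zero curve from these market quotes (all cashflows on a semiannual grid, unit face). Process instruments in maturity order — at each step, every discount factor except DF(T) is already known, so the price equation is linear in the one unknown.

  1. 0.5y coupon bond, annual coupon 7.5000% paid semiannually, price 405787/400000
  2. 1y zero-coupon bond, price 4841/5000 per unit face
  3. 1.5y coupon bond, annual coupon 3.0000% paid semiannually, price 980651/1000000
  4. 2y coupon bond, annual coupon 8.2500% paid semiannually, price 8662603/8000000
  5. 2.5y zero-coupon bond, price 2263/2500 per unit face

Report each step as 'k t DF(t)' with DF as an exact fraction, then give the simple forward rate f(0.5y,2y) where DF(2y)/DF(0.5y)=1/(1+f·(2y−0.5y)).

step 1 [0.5y] bond c/2=3/80: DF=(405787/400000 − 3/80·(0))/(1+3/80) = 4889/5000 ≈ 0.977800
step 2 [1y] zero: DF = P = 4841/5000 ≈ 0.968200
step 3 [1.5y] bond c/2=3/200: DF=(980651/1000000 − 3/200·(0.977800+0.968200))/(1+3/200) = 4687/5000 ≈ 0.937400
step 4 [2y] bond c/2=33/800: DF=(8662603/8000000 − 33/800·(0.977800+0.968200+0.937400))/(1+33/800) = 9257/10000 ≈ 0.925700
step 5 [2.5y] zero: DF = P = 2263/2500 ≈ 0.905200

1 1/2 4889/5000
2 1 4841/5000
3 3/2 4687/5000
4 2 9257/10000
5 5/2 2263/2500
f(0.5y,2y) = ((4889/5000)/(9257/10000) − 1)/(3/2) = 1042/27771 ≈ 3.7521%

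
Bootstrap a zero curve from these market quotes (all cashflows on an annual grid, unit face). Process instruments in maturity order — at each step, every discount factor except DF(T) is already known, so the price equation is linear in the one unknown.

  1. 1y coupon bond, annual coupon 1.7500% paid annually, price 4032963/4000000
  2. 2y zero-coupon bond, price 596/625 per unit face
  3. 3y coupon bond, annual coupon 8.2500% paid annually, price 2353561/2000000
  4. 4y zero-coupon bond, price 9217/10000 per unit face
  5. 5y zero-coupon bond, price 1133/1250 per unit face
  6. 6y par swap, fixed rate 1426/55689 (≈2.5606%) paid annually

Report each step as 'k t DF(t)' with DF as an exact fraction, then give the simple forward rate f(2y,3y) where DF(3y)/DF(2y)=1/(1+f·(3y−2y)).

step 1 [1y] bond c/1=7/400: DF=(4032963/4000000 − 7/400·(0))/(1+7/400) = 9909/10000 ≈ 0.990900
step 2 [2y] zero: DF = P = 596/625 ≈ 0.953600
step 3 [3y] bond c/1=33/400: DF=(2353561/2000000 − 33/400·(0.990900+0.953600))/(1+33/400) = 9389/10000 ≈ 0.938900
step 4 [4y] zero: DF = P = 9217/10000 ≈ 0.921700
step 5 [5y] zero: DF = P = 1133/1250 ≈ 0.906400
step 6 [6y] swap r/1=1426/55689: DF=(1 − 1426/55689·(0.990900+0.953600+0.938900+0.921700+0.906400))/(1+1426/55689) = 4287/5000 ≈ 0.857400

1 1 9909/10000
2 2 596/625
3 3 9389/10000
4 4 9217/10000
5 5 1133/1250
6 6 4287/5000
f(2y,3y) = ((596/625)/(9389/10000) − 1)/(1) = 147/9389 ≈ 1.5657%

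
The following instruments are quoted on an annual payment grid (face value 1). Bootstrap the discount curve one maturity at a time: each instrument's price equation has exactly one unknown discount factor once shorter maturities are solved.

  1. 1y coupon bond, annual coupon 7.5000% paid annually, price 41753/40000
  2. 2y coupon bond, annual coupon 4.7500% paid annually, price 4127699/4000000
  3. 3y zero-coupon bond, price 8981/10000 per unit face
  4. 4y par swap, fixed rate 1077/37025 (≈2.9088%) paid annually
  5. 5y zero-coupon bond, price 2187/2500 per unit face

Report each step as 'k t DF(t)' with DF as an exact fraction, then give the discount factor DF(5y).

1 1 971/1000
2 2 9411/10000
3 3 8981/10000
4 4 8923/10000
5 5 2187/2500
DF(5y) = 2187/2500 ≈ 0.874800

step 1 [1y] bond c/1=3/40: DF=(41753/40000 − 3/40·(0))/(1+3/40) = 971/1000 ≈ 0.971000
step 2 [2y] bond c/1=19/400: DF=(4127699/4000000 − 19/400·(0.971000))/(1+19/400) = 9411/10000 ≈ 0.941100
step 3 [3y] zero: DF = P = 8981/10000 ≈ 0.898100
step 4 [4y] swap r/1=1077/37025: DF=(1 − 1077/37025·(0.971000+0.941100+0.898100))/(1+1077/37025) = 8923/10000 ≈ 0.892300
step 5 [5y] zero: DF = P = 2187/2500 ≈ 0.874800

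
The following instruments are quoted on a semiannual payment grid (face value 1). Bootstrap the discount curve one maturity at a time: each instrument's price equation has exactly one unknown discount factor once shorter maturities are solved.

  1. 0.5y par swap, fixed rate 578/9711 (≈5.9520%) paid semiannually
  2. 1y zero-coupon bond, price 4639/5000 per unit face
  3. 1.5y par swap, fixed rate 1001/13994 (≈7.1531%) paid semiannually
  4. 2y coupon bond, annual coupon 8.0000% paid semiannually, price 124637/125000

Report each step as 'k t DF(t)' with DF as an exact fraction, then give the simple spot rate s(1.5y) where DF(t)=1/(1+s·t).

step 1 [0.5y] swap r/2=289/9711: DF=(1 − 289/9711·(0))/(1+289/9711) = 9711/10000 ≈ 0.971100
step 2 [1y] zero: DF = P = 4639/5000 ≈ 0.927800
step 3 [1.5y] swap r/2=1001/27988: DF=(1 − 1001/27988·(0.971100+0.927800))/(1+1001/27988) = 8999/10000 ≈ 0.899900
step 4 [2y] bond c/2=1/25: DF=(124637/125000 − 1/25·(0.971100+0.927800+0.899900))/(1+1/25) = 8511/10000 ≈ 0.851100

1 1/2 9711/10000
2 1 4639/5000
3 3/2 8999/10000
4 2 8511/10000
s(1.5y) = (1/(8999/10000) − 1)/(3/2) = 2002/26997 ≈ 7.4156%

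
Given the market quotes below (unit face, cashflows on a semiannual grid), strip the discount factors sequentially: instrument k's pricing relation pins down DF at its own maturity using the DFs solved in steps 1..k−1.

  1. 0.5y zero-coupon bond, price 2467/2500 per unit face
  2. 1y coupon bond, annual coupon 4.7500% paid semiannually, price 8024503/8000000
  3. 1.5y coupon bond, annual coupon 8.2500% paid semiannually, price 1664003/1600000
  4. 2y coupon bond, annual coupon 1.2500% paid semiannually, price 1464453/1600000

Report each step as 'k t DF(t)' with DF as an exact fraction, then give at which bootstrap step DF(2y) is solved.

1 1/2 2467/2500
2 1 9569/10000
3 3/2 4609/5000
4 2 4459/5000
DF(2y) is solved at step 4

step 1 [0.5y] zero: DF = P = 2467/2500 ≈ 0.986800
step 2 [1y] bond c/2=19/800: DF=(8024503/8000000 − 19/800·(0.986800))/(1+19/800) = 9569/10000 ≈ 0.956900
step 3 [1.5y] bond c/2=33/800: DF=(1664003/1600000 − 33/800·(0.986800+0.956900))/(1+33/800) = 4609/5000 ≈ 0.921800
step 4 [2y] bond c/2=1/160: DF=(1464453/1600000 − 1/160·(0.986800+0.956900+0.921800))/(1+1/160) = 4459/5000 ≈ 0.891800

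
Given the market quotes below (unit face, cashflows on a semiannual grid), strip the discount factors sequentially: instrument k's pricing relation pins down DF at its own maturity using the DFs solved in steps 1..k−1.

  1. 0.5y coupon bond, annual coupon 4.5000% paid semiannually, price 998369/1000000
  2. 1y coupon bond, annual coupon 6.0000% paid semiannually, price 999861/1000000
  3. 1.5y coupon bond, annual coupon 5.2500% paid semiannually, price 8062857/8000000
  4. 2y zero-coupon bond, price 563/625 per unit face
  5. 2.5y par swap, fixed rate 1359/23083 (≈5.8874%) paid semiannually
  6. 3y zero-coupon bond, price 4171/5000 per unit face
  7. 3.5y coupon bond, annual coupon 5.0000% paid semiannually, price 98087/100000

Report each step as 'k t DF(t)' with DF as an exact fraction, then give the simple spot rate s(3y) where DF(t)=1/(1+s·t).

1 1/2 2441/2500
2 1 9423/10000
3 3/2 933/1000
4 2 563/625
5 5/2 8641/10000
6 3 4171/5000
7 7/2 103/125
s(3y) = (1/(4171/5000) − 1)/(3) = 829/12513 ≈ 6.6251%

step 1 [0.5y] bond c/2=9/400: DF=(998369/1000000 − 9/400·(0))/(1+9/400) = 2441/2500 ≈ 0.976400
step 2 [1y] bond c/2=3/100: DF=(999861/1000000 − 3/100·(0.976400))/(1+3/100) = 9423/10000 ≈ 0.942300
step 3 [1.5y] bond c/2=21/800: DF=(8062857/8000000 − 21/800·(0.976400+0.942300))/(1+21/800) = 933/1000 ≈ 0.933000
step 4 [2y] zero: DF = P = 563/625 ≈ 0.900800
step 5 [2.5y] swap r/2=1359/46166: DF=(1 − 1359/46166·(0.976400+0.942300+0.933000+0.900800))/(1+1359/46166) = 8641/10000 ≈ 0.864100
step 6 [3y] zero: DF = P = 4171/5000 ≈ 0.834200
step 7 [3.5y] bond c/2=1/40: DF=(98087/100000 − 1/40·(0.976400+0.942300+0.933000+0.900800+0.864100+0.834200))/(1+1/40) = 103/125 ≈ 0.824000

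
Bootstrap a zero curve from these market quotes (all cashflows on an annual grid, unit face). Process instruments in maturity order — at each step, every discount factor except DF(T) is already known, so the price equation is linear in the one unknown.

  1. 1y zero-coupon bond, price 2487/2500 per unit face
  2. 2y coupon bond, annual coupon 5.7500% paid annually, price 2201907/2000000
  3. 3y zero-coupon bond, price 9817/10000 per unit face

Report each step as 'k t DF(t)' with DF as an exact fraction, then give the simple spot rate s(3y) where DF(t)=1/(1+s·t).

1 1 2487/2500
2 2 987/1000
3 3 9817/10000
s(3y) = (1/(9817/10000) − 1)/(3) = 61/9817 ≈ 0.6214%

step 1 [1y] zero: DF = P = 2487/2500 ≈ 0.994800
step 2 [2y] bond c/1=23/400: DF=(2201907/2000000 − 23/400·(0.994800))/(1+23/400) = 987/1000 ≈ 0.987000
step 3 [3y] zero: DF = P = 9817/10000 ≈ 0.981700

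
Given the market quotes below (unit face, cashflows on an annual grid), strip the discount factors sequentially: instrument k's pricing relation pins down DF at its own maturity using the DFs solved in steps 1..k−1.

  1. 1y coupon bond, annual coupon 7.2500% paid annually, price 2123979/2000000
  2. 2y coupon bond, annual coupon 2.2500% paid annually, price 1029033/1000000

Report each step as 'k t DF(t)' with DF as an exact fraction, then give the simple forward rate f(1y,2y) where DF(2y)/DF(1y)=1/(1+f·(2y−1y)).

1 1 4951/5000
2 2 4923/5000
f(1y,2y) = ((4951/5000)/(4923/5000) − 1)/(1) = 28/4923 ≈ 0.5688%

step 1 [1y] bond c/1=29/400: DF=(2123979/2000000 − 29/400·(0))/(1+29/400) = 4951/5000 ≈ 0.990200
step 2 [2y] bond c/1=9/400: DF=(1029033/1000000 − 9/400·(0.990200))/(1+9/400) = 4923/5000 ≈ 0.984600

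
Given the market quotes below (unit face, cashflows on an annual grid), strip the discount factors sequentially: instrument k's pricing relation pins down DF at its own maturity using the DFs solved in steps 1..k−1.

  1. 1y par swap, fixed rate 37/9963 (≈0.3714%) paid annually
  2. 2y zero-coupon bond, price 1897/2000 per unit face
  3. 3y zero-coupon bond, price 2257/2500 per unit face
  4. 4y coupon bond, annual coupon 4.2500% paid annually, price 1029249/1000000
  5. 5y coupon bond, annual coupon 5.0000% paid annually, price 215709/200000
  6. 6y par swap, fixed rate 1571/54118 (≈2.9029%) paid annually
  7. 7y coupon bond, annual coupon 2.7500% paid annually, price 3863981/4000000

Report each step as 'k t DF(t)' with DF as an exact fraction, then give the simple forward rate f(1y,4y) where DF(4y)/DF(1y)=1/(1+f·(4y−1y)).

1 1 9963/10000
2 2 1897/2000
3 3 2257/2500
4 4 1089/1250
5 5 8501/10000
6 6 8429/10000
7 7 7953/10000
f(1y,4y) = ((9963/10000)/(1089/1250) − 1)/(3) = 139/2904 ≈ 4.7865%

step 1 [1y] swap r/1=37/9963: DF=(1 − 37/9963·(0))/(1+37/9963) = 9963/10000 ≈ 0.996300
step 2 [2y] zero: DF = P = 1897/2000 ≈ 0.948500
step 3 [3y] zero: DF = P = 2257/2500 ≈ 0.902800
step 4 [4y] bond c/1=17/400: DF=(1029249/1000000 − 17/400·(0.996300+0.948500+0.902800))/(1+17/400) = 1089/1250 ≈ 0.871200
step 5 [5y] bond c/1=1/20: DF=(215709/200000 − 1/20·(0.996300+0.948500+0.902800+0.871200))/(1+1/20) = 8501/10000 ≈ 0.850100
step 6 [6y] swap r/1=1571/54118: DF=(1 − 1571/54118·(0.996300+0.948500+0.902800+0.871200+0.850100))/(1+1571/54118) = 8429/10000 ≈ 0.842900
step 7 [7y] bond c/1=11/400: DF=(3863981/4000000 − 11/400·(0.996300+0.948500+0.902800+0.871200+0.850100+0.842900))/(1+11/400) = 7953/10000 ≈ 0.795300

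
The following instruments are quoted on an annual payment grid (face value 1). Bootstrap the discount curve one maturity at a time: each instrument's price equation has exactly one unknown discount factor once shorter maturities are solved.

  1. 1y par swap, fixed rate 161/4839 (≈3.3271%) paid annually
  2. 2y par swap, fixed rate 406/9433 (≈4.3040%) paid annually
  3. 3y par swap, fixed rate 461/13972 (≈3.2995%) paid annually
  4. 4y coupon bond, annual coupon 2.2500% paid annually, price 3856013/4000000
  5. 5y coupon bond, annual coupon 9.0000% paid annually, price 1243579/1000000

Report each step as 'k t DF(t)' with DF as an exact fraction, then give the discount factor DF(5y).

step 1 [1y] swap r/1=161/4839: DF=(1 − 161/4839·(0))/(1+161/4839) = 4839/5000 ≈ 0.967800
step 2 [2y] swap r/1=406/9433: DF=(1 − 406/9433·(0.967800))/(1+406/9433) = 2297/2500 ≈ 0.918800
step 3 [3y] swap r/1=461/13972: DF=(1 − 461/13972·(0.967800+0.918800))/(1+461/13972) = 4539/5000 ≈ 0.907800
step 4 [4y] bond c/1=9/400: DF=(3856013/4000000 − 9/400·(0.967800+0.918800+0.907800))/(1+9/400) = 8813/10000 ≈ 0.881300
step 5 [5y] bond c/1=9/100: DF=(1243579/1000000 − 9/100·(0.967800+0.918800+0.907800+0.881300))/(1+9/100) = 4187/5000 ≈ 0.837400

1 1 4839/5000
2 2 2297/2500
3 3 4539/5000
4 4 8813/10000
5 5 4187/5000
DF(5y) = 4187/5000 ≈ 0.837400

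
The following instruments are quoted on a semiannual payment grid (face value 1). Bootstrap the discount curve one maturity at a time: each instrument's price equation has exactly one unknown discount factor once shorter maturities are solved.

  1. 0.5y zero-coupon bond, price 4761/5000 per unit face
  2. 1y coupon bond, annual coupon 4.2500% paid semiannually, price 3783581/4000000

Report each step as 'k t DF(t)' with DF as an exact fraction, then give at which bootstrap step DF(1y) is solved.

1 1/2 4761/5000
2 1 1133/1250
DF(1y) is solved at step 2

step 1 [0.5y] zero: DF = P = 4761/5000 ≈ 0.952200
step 2 [1y] bond c/2=17/800: DF=(3783581/4000000 − 17/800·(0.952200))/(1+17/800) = 1133/1250 ≈ 0.906400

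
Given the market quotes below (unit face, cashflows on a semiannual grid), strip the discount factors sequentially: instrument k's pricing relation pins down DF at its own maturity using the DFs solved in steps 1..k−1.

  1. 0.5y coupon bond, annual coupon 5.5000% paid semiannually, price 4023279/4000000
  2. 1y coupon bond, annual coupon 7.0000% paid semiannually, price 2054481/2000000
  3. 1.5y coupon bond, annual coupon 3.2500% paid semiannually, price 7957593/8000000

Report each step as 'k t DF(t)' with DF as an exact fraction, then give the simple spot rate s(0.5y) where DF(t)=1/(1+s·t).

1 1/2 9789/10000
2 1 4797/5000
3 3/2 4739/5000
s(0.5y) = (1/(9789/10000) − 1)/(1/2) = 422/9789 ≈ 4.3110%

step 1 [0.5y] bond c/2=11/400: DF=(4023279/4000000 − 11/400·(0))/(1+11/400) = 9789/10000 ≈ 0.978900
step 2 [1y] bond c/2=7/200: DF=(2054481/2000000 − 7/200·(0.978900))/(1+7/200) = 4797/5000 ≈ 0.959400
step 3 [1.5y] bond c/2=13/800: DF=(7957593/8000000 − 13/800·(0.978900+0.959400))/(1+13/800) = 4739/5000 ≈ 0.947800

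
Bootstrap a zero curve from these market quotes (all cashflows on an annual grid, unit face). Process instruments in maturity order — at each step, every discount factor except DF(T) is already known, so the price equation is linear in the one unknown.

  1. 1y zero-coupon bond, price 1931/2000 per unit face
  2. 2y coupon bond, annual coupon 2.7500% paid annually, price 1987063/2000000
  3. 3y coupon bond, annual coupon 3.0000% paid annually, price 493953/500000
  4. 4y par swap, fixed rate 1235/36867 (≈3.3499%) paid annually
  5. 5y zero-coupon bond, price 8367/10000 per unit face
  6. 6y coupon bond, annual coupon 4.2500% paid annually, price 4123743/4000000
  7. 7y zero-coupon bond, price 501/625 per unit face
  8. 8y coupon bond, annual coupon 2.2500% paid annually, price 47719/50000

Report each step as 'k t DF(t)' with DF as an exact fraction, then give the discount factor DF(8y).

step 1 [1y] zero: DF = P = 1931/2000 ≈ 0.965500
step 2 [2y] bond c/1=11/400: DF=(1987063/2000000 − 11/400·(0.965500))/(1+11/400) = 9411/10000 ≈ 0.941100
step 3 [3y] bond c/1=3/100: DF=(493953/500000 − 3/100·(0.965500+0.941100))/(1+3/100) = 2259/2500 ≈ 0.903600
step 4 [4y] swap r/1=1235/36867: DF=(1 − 1235/36867·(0.965500+0.941100+0.903600))/(1+1235/36867) = 1753/2000 ≈ 0.876500
step 5 [5y] zero: DF = P = 8367/10000 ≈ 0.836700
step 6 [6y] bond c/1=17/400: DF=(4123743/4000000 − 17/400·(0.965500+0.941100+0.903600+0.876500+0.836700))/(1+17/400) = 1609/2000 ≈ 0.804500
step 7 [7y] zero: DF = P = 501/625 ≈ 0.801600
step 8 [8y] bond c/1=9/400: DF=(47719/50000 − 9/400·(0.965500+0.941100+0.903600+0.876500+0.836700+0.804500+0.801600))/(1+9/400) = 1597/2000 ≈ 0.798500

1 1 1931/2000
2 2 9411/10000
3 3 2259/2500
4 4 1753/2000
5 5 8367/10000
6 6 1609/2000
7 7 501/625
8 8 1597/2000
DF(8y) = 1597/2000 ≈ 0.798500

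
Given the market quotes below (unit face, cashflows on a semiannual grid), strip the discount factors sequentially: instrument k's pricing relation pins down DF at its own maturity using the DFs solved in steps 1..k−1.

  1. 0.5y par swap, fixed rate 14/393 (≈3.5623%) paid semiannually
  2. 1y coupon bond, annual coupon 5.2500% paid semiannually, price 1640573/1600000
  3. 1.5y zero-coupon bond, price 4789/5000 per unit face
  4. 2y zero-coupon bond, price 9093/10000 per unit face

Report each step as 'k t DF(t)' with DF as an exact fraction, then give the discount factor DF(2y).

step 1 [0.5y] swap r/2=7/393: DF=(1 − 7/393·(0))/(1+7/393) = 393/400 ≈ 0.982500
step 2 [1y] bond c/2=21/800: DF=(1640573/1600000 − 21/800·(0.982500))/(1+21/800) = 487/500 ≈ 0.974000
step 3 [1.5y] zero: DF = P = 4789/5000 ≈ 0.957800
step 4 [2y] zero: DF = P = 9093/10000 ≈ 0.909300

1 1/2 393/400
2 1 487/500
3 3/2 4789/5000
4 2 9093/10000
DF(2y) = 9093/10000 ≈ 0.909300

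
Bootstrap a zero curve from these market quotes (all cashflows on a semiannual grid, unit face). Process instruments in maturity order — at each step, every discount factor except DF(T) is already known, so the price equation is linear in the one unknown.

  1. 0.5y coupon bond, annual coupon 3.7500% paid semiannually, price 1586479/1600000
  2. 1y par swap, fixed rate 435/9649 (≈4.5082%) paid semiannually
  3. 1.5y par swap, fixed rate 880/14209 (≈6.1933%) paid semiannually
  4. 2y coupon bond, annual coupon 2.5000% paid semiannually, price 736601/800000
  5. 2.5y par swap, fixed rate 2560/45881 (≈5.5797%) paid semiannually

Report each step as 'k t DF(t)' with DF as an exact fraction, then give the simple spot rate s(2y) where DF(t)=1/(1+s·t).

step 1 [0.5y] bond c/2=3/160: DF=(1586479/1600000 − 3/160·(0))/(1+3/160) = 9733/10000 ≈ 0.973300
step 2 [1y] swap r/2=435/19298: DF=(1 − 435/19298·(0.973300))/(1+435/19298) = 1913/2000 ≈ 0.956500
step 3 [1.5y] swap r/2=440/14209: DF=(1 − 440/14209·(0.973300+0.956500))/(1+440/14209) = 114/125 ≈ 0.912000
step 4 [2y] bond c/2=1/80: DF=(736601/800000 − 1/80·(0.973300+0.956500+0.912000))/(1+1/80) = 8743/10000 ≈ 0.874300
step 5 [2.5y] swap r/2=1280/45881: DF=(1 − 1280/45881·(0.973300+0.956500+0.912000+0.874300))/(1+1280/45881) = 109/125 ≈ 0.872000

1 1/2 9733/10000
2 1 1913/2000
3 3/2 114/125
4 2 8743/10000
5 5/2 109/125
s(2y) = (1/(8743/10000) − 1)/(2) = 1257/17486 ≈ 7.1886%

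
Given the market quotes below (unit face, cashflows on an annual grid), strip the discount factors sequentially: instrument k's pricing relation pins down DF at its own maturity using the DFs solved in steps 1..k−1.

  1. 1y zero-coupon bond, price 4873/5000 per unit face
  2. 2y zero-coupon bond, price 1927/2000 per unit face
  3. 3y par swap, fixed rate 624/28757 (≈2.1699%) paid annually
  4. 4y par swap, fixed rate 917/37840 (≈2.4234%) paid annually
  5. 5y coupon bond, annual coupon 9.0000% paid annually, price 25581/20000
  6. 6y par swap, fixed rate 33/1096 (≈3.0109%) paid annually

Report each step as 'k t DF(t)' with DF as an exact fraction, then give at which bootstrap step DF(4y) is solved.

step 1 [1y] zero: DF = P = 4873/5000 ≈ 0.974600
step 2 [2y] zero: DF = P = 1927/2000 ≈ 0.963500
step 3 [3y] swap r/1=624/28757: DF=(1 − 624/28757·(0.974600+0.963500))/(1+624/28757) = 586/625 ≈ 0.937600
step 4 [4y] swap r/1=917/37840: DF=(1 − 917/37840·(0.974600+0.963500+0.937600))/(1+917/37840) = 9083/10000 ≈ 0.908300
step 5 [5y] bond c/1=9/100: DF=(25581/20000 − 9/100·(0.974600+0.963500+0.937600+0.908300))/(1+9/100) = 861/1000 ≈ 0.861000
step 6 [6y] swap r/1=33/1096: DF=(1 − 33/1096·(0.974600+0.963500+0.937600+0.908300+0.861000))/(1+33/1096) = 167/200 ≈ 0.835000

1 1 4873/5000
2 2 1927/2000
3 3 586/625
4 4 9083/10000
5 5 861/1000
6 6 167/200
DF(4y) is solved at step 4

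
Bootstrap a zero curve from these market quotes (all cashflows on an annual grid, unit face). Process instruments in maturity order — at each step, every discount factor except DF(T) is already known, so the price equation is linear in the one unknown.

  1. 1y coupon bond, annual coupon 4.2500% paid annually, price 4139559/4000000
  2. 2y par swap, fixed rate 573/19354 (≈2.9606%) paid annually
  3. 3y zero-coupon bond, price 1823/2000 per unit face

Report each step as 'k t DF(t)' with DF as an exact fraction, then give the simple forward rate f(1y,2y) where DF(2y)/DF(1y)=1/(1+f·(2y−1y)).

step 1 [1y] bond c/1=17/400: DF=(4139559/4000000 − 17/400·(0))/(1+17/400) = 9927/10000 ≈ 0.992700
step 2 [2y] swap r/1=573/19354: DF=(1 − 573/19354·(0.992700))/(1+573/19354) = 9427/10000 ≈ 0.942700
step 3 [3y] zero: DF = P = 1823/2000 ≈ 0.911500

1 1 9927/10000
2 2 9427/10000
3 3 1823/2000
f(1y,2y) = ((9927/10000)/(9427/10000) − 1)/(1) = 500/9427 ≈ 5.3039%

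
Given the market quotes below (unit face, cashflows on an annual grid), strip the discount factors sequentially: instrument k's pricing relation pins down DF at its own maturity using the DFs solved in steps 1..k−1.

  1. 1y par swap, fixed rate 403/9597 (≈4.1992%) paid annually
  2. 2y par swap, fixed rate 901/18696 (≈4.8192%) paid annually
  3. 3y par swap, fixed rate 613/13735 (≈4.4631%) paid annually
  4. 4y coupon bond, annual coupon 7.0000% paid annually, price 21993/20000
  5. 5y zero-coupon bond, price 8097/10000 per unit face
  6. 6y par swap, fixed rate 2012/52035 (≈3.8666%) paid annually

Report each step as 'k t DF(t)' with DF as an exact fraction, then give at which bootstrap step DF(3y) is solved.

step 1 [1y] swap r/1=403/9597: DF=(1 − 403/9597·(0))/(1+403/9597) = 9597/10000 ≈ 0.959700
step 2 [2y] swap r/1=901/18696: DF=(1 − 901/18696·(0.959700))/(1+901/18696) = 9099/10000 ≈ 0.909900
step 3 [3y] swap r/1=613/13735: DF=(1 − 613/13735·(0.959700+0.909900))/(1+613/13735) = 4387/5000 ≈ 0.877400
step 4 [4y] bond c/1=7/100: DF=(21993/20000 − 7/100·(0.959700+0.909900+0.877400))/(1+7/100) = 106/125 ≈ 0.848000
step 5 [5y] zero: DF = P = 8097/10000 ≈ 0.809700
step 6 [6y] swap r/1=2012/52035: DF=(1 − 2012/52035·(0.959700+0.909900+0.877400+0.848000+0.809700))/(1+2012/52035) = 1997/2500 ≈ 0.798800

1 1 9597/10000
2 2 9099/10000
3 3 4387/5000
4 4 106/125
5 5 8097/10000
6 6 1997/2500
DF(3y) is solved at step 3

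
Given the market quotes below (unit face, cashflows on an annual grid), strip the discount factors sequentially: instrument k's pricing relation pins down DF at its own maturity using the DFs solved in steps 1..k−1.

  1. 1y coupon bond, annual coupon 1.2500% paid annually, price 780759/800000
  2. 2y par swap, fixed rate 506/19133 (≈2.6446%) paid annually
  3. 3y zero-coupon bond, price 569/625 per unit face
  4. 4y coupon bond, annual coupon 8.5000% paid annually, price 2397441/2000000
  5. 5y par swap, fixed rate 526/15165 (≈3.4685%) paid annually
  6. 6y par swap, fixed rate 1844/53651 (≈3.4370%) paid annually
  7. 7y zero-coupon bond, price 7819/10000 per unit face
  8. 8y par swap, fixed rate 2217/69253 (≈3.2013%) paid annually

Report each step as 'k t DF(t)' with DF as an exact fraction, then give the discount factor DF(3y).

1 1 9639/10000
2 2 4747/5000
3 3 569/625
4 4 2209/2500
5 5 4211/5000
6 6 2039/2500
7 7 7819/10000
8 8 7783/10000
DF(3y) = 569/625 ≈ 0.910400

step 1 [1y] bond c/1=1/80: DF=(780759/800000 − 1/80·(0))/(1+1/80) = 9639/10000 ≈ 0.963900
step 2 [2y] swap r/1=506/19133: DF=(1 − 506/19133·(0.963900))/(1+506/19133) = 4747/5000 ≈ 0.949400
step 3 [3y] zero: DF = P = 569/625 ≈ 0.910400
step 4 [4y] bond c/1=17/200: DF=(2397441/2000000 − 17/200·(0.963900+0.949400+0.910400))/(1+17/200) = 2209/2500 ≈ 0.883600
step 5 [5y] swap r/1=526/15165: DF=(1 − 526/15165·(0.963900+0.949400+0.910400+0.883600))/(1+526/15165) = 4211/5000 ≈ 0.842200
step 6 [6y] swap r/1=1844/53651: DF=(1 − 1844/53651·(0.963900+0.949400+0.910400+0.883600+0.842200))/(1+1844/53651) = 2039/2500 ≈ 0.815600
step 7 [7y] zero: DF = P = 7819/10000 ≈ 0.781900
step 8 [8y] swap r/1=2217/69253: DF=(1 − 2217/69253·(0.963900+0.949400+0.910400+0.883600+0.842200+0.815600+0.781900))/(1+2217/69253) = 7783/10000 ≈ 0.778300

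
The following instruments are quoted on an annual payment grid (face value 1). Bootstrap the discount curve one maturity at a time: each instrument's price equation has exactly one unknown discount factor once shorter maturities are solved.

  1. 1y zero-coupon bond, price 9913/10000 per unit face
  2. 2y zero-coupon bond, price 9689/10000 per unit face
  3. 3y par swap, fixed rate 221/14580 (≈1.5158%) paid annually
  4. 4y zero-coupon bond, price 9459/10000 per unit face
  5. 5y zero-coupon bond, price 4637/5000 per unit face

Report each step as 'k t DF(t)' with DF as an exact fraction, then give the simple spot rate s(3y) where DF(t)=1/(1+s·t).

1 1 9913/10000
2 2 9689/10000
3 3 4779/5000
4 4 9459/10000
5 5 4637/5000
s(3y) = (1/(4779/5000) − 1)/(3) = 221/14337 ≈ 1.5415%

step 1 [1y] zero: DF = P = 9913/10000 ≈ 0.991300
step 2 [2y] zero: DF = P = 9689/10000 ≈ 0.968900
step 3 [3y] swap r/1=221/14580: DF=(1 − 221/14580·(0.991300+0.968900))/(1+221/14580) = 4779/5000 ≈ 0.955800
step 4 [4y] zero: DF = P = 9459/10000 ≈ 0.945900
step 5 [5y] zero: DF = P = 4637/5000 ≈ 0.927400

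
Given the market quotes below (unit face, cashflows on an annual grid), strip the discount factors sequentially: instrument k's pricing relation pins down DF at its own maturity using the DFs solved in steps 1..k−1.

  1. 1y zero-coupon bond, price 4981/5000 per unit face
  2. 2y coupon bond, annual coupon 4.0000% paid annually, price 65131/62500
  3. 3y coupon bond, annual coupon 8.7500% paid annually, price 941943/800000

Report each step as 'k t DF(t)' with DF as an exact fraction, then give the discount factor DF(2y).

1 1 4981/5000
2 2 9637/10000
3 3 37/40
DF(2y) = 9637/10000 ≈ 0.963700

step 1 [1y] zero: DF = P = 4981/5000 ≈ 0.996200
step 2 [2y] bond c/1=1/25: DF=(65131/62500 − 1/25·(0.996200))/(1+1/25) = 9637/10000 ≈ 0.963700
step 3 [3y] bond c/1=7/80: DF=(941943/800000 − 7/80·(0.996200+0.963700))/(1+7/80) = 37/40 ≈ 0.925000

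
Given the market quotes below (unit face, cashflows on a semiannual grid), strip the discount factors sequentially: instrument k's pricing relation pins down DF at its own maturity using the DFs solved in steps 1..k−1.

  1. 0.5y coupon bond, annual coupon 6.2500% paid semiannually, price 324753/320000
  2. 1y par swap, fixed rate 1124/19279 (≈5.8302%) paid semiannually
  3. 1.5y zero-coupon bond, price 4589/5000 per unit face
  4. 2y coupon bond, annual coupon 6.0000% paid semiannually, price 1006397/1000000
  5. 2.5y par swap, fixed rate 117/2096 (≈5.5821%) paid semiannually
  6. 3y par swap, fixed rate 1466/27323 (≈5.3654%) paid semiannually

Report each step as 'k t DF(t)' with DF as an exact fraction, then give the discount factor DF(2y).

step 1 [0.5y] bond c/2=1/32: DF=(324753/320000 − 1/32·(0))/(1+1/32) = 9841/10000 ≈ 0.984100
step 2 [1y] swap r/2=562/19279: DF=(1 − 562/19279·(0.984100))/(1+562/19279) = 4719/5000 ≈ 0.943800
step 3 [1.5y] zero: DF = P = 4589/5000 ≈ 0.917800
step 4 [2y] bond c/2=3/100: DF=(1006397/1000000 − 3/100·(0.984100+0.943800+0.917800))/(1+3/100) = 4471/5000 ≈ 0.894200
step 5 [2.5y] swap r/2=117/4192: DF=(1 − 117/4192·(0.984100+0.943800+0.917800+0.894200))/(1+117/4192) = 8713/10000 ≈ 0.871300
step 6 [3y] swap r/2=733/27323: DF=(1 − 733/27323·(0.984100+0.943800+0.917800+0.894200+0.871300))/(1+733/27323) = 4267/5000 ≈ 0.853400

1 1/2 9841/10000
2 1 4719/5000
3 3/2 4589/5000
4 2 4471/5000
5 5/2 8713/10000
6 3 4267/5000
DF(2y) = 4471/5000 ≈ 0.894200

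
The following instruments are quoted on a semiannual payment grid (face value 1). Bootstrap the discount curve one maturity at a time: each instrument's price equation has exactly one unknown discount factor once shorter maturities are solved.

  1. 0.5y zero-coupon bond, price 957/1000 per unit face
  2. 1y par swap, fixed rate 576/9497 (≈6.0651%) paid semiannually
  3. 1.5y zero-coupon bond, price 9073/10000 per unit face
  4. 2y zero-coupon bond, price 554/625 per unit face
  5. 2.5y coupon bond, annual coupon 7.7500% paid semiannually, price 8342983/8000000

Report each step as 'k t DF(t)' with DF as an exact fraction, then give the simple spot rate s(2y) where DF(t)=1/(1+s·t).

1 1/2 957/1000
2 1 589/625
3 3/2 9073/10000
4 2 554/625
5 5/2 4331/5000
s(2y) = (1/(554/625) − 1)/(2) = 71/1108 ≈ 6.4079%

step 1 [0.5y] zero: DF = P = 957/1000 ≈ 0.957000
step 2 [1y] swap r/2=288/9497: DF=(1 − 288/9497·(0.957000))/(1+288/9497) = 589/625 ≈ 0.942400
step 3 [1.5y] zero: DF = P = 9073/10000 ≈ 0.907300
step 4 [2y] zero: DF = P = 554/625 ≈ 0.886400
step 5 [2.5y] bond c/2=31/800: DF=(8342983/8000000 − 31/800·(0.957000+0.942400+0.907300+0.886400))/(1+31/800) = 4331/5000 ≈ 0.866200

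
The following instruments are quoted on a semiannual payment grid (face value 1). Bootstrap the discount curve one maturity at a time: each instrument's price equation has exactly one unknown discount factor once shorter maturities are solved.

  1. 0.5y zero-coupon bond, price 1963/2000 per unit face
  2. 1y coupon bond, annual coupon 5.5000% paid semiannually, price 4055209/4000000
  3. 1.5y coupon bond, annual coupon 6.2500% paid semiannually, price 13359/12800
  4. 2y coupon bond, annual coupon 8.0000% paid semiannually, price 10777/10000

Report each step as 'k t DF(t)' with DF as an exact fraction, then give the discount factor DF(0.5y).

1 1/2 1963/2000
2 1 2401/2500
3 3/2 2383/2500
4 2 9249/10000
DF(0.5y) = 1963/2000 ≈ 0.981500

step 1 [0.5y] zero: DF = P = 1963/2000 ≈ 0.981500
step 2 [1y] bond c/2=11/400: DF=(4055209/4000000 − 11/400·(0.981500))/(1+11/400) = 2401/2500 ≈ 0.960400
step 3 [1.5y] bond c/2=1/32: DF=(13359/12800 − 1/32·(0.981500+0.960400))/(1+1/32) = 2383/2500 ≈ 0.953200
step 4 [2y] bond c/2=1/25: DF=(10777/10000 − 1/25·(0.981500+0.960400+0.953200))/(1+1/25) = 9249/10000 ≈ 0.924900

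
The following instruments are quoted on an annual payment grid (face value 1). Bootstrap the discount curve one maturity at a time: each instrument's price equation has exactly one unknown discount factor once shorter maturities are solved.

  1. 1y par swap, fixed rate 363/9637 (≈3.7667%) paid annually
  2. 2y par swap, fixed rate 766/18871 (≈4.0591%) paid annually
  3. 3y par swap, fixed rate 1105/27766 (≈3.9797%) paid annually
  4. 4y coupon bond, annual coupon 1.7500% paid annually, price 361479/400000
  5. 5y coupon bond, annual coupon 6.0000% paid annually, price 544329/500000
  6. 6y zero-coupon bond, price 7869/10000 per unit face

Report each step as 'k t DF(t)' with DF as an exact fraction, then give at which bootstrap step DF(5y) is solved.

1 1 9637/10000
2 2 4617/5000
3 3 1779/2000
4 4 2101/2500
5 5 8223/10000
6 6 7869/10000
DF(5y) is solved at step 5

step 1 [1y] swap r/1=363/9637: DF=(1 − 363/9637·(0))/(1+363/9637) = 9637/10000 ≈ 0.963700
step 2 [2y] swap r/1=766/18871: DF=(1 − 766/18871·(0.963700))/(1+766/18871) = 4617/5000 ≈ 0.923400
step 3 [3y] swap r/1=1105/27766: DF=(1 − 1105/27766·(0.963700+0.923400))/(1+1105/27766) = 1779/2000 ≈ 0.889500
step 4 [4y] bond c/1=7/400: DF=(361479/400000 − 7/400·(0.963700+0.923400+0.889500))/(1+7/400) = 2101/2500 ≈ 0.840400
step 5 [5y] bond c/1=3/50: DF=(544329/500000 − 3/50·(0.963700+0.923400+0.889500+0.840400))/(1+3/50) = 8223/10000 ≈ 0.822300
step 6 [6y] zero: DF = P = 7869/10000 ≈ 0.786900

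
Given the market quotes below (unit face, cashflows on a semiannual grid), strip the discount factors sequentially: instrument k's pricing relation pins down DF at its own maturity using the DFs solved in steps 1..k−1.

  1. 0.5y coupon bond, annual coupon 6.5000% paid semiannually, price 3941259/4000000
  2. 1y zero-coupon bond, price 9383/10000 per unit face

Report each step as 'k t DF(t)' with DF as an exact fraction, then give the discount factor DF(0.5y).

step 1 [0.5y] bond c/2=13/400: DF=(3941259/4000000 − 13/400·(0))/(1+13/400) = 9543/10000 ≈ 0.954300
step 2 [1y] zero: DF = P = 9383/10000 ≈ 0.938300

1 1/2 9543/10000
2 1 9383/10000
DF(0.5y) = 9543/10000 ≈ 0.954300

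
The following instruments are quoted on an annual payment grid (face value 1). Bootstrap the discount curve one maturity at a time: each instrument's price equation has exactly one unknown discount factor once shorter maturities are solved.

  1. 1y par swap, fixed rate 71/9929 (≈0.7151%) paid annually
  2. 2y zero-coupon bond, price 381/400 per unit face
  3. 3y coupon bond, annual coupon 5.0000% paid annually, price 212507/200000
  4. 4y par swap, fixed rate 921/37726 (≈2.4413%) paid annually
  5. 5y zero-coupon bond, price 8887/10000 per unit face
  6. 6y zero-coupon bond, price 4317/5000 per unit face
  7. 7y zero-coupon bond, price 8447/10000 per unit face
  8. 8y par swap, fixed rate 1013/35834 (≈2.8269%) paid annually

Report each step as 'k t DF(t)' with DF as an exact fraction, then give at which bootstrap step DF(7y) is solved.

step 1 [1y] swap r/1=71/9929: DF=(1 − 71/9929·(0))/(1+71/9929) = 9929/10000 ≈ 0.992900
step 2 [2y] zero: DF = P = 381/400 ≈ 0.952500
step 3 [3y] bond c/1=1/20: DF=(212507/200000 − 1/20·(0.992900+0.952500))/(1+1/20) = 9193/10000 ≈ 0.919300
step 4 [4y] swap r/1=921/37726: DF=(1 − 921/37726·(0.992900+0.952500+0.919300))/(1+921/37726) = 9079/10000 ≈ 0.907900
step 5 [5y] zero: DF = P = 8887/10000 ≈ 0.888700
step 6 [6y] zero: DF = P = 4317/5000 ≈ 0.863400
step 7 [7y] zero: DF = P = 8447/10000 ≈ 0.844700
step 8 [8y] swap r/1=1013/35834: DF=(1 − 1013/35834·(0.992900+0.952500+0.919300+0.907900+0.888700+0.863400+0.844700))/(1+1013/35834) = 3987/5000 ≈ 0.797400

1 1 9929/10000
2 2 381/400
3 3 9193/10000
4 4 9079/10000
5 5 8887/10000
6 6 4317/5000
7 7 8447/10000
8 8 3987/5000
DF(7y) is solved at step 7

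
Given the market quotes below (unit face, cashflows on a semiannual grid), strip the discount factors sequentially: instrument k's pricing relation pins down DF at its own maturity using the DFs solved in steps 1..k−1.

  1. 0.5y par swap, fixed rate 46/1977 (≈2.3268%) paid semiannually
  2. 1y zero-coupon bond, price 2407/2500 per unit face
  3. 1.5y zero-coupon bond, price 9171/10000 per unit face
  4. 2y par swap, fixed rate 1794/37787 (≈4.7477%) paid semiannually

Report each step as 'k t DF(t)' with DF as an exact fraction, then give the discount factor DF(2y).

step 1 [0.5y] swap r/2=23/1977: DF=(1 − 23/1977·(0))/(1+23/1977) = 1977/2000 ≈ 0.988500
step 2 [1y] zero: DF = P = 2407/2500 ≈ 0.962800
step 3 [1.5y] zero: DF = P = 9171/10000 ≈ 0.917100
step 4 [2y] swap r/2=897/37787: DF=(1 − 897/37787·(0.988500+0.962800+0.917100))/(1+897/37787) = 9103/10000 ≈ 0.910300

1 1/2 1977/2000
2 1 2407/2500
3 3/2 9171/10000
4 2 9103/10000
DF(2y) = 9103/10000 ≈ 0.910300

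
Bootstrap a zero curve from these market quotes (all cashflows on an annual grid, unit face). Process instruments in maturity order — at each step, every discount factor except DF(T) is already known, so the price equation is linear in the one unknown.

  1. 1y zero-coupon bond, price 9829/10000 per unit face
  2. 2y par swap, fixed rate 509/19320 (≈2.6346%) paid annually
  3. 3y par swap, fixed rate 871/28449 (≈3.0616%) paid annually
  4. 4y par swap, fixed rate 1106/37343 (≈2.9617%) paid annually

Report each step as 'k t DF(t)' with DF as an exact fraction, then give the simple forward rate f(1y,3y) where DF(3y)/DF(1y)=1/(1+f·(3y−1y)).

1 1 9829/10000
2 2 9491/10000
3 3 9129/10000
4 4 4447/5000
f(1y,3y) = ((9829/10000)/(9129/10000) − 1)/(2) = 350/9129 ≈ 3.8339%

step 1 [1y] zero: DF = P = 9829/10000 ≈ 0.982900
step 2 [2y] swap r/1=509/19320: DF=(1 − 509/19320·(0.982900))/(1+509/19320) = 9491/10000 ≈ 0.949100
step 3 [3y] swap r/1=871/28449: DF=(1 − 871/28449·(0.982900+0.949100))/(1+871/28449) = 9129/10000 ≈ 0.912900
step 4 [4y] swap r/1=1106/37343: DF=(1 − 1106/37343·(0.982900+0.949100+0.912900))/(1+1106/37343) = 4447/5000 ≈ 0.889400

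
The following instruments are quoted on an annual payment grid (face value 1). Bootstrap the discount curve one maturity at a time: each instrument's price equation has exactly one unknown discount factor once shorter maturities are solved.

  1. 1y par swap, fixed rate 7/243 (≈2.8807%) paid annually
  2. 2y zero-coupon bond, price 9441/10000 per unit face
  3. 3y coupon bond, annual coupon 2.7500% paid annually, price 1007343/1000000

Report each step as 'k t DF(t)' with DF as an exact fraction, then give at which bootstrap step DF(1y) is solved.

step 1 [1y] swap r/1=7/243: DF=(1 − 7/243·(0))/(1+7/243) = 243/250 ≈ 0.972000
step 2 [2y] zero: DF = P = 9441/10000 ≈ 0.944100
step 3 [3y] bond c/1=11/400: DF=(1007343/1000000 − 11/400·(0.972000+0.944100))/(1+11/400) = 9291/10000 ≈ 0.929100

1 1 243/250
2 2 9441/10000
3 3 9291/10000
DF(1y) is solved at step 1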